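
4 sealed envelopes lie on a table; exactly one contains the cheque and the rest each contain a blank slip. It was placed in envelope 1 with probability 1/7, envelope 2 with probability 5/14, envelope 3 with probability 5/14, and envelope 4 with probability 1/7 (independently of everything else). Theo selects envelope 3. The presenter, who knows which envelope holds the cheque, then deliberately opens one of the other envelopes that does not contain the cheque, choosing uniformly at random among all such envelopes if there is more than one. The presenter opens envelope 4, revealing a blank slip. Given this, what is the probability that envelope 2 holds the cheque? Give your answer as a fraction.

Consider each possible location of the cheque in turn.
If it is in envelope 1 (prior 1/7): the presenter has 2 equally likely choices, so probability 1/2; weight (1/7)·(1/2) = 1/14.
If it is in envelope 2 (prior 5/14): the presenter has 2 equally likely choices, so probability 1/2; weight (5/14)·(1/2) = 5/28.
If it is in envelope 3 (prior 5/14): the presenter has 3 equally likely choices, so probability 1/3; weight (5/14)·(1/3) = 5/42.
If it is in envelope 4 (prior 1/7): the presenter opened envelope 4, so this case is ruled out; weight (1/7)·0 = 0.
The weights sum to 31/84.
So P(the cheque in envelope 2 | the presenter opened envelope 4) = (5/28) / (31/84) = 15/31.

15/31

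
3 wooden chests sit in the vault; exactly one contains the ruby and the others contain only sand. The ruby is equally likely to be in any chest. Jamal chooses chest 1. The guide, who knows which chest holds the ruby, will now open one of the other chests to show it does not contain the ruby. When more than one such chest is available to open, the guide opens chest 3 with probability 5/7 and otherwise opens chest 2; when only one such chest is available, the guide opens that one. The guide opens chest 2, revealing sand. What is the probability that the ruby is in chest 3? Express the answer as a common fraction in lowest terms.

7/9

Consider each possible location of the ruby in turn.
If it is in chest 1 (prior 1/3): chest 3 is available but not opened, probability 2/7; weight (1/3)·(2/7) = 2/21.
If it is in chest 2 (prior 1/3): the guide opened chest 2, so this case is ruled out; weight (1/3)·0 = 0.
If it is in chest 3 (prior 1/3): only chest 2 is available, probability 1; weight (1/3)·1 = 1/3.
The weights sum to 3/7.
So P(the ruby in chest 3 | the guide opened chest 2) = (1/3) / (3/7) = 7/9.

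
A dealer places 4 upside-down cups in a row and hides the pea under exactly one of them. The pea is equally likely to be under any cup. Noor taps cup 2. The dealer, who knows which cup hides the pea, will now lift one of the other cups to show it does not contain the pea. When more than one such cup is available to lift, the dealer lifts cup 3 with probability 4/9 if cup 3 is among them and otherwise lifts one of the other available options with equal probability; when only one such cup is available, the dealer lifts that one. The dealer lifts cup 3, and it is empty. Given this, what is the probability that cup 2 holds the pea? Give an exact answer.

1/3

Condition on the true location of the pea.
If it is under any of cups 1, 2, and 4 (prior 1/4 each): cup 3 is available, opened with probability 4/9; weight (1/4)·(4/9) = 1/9 each.
If it is under cup 3 (prior 1/4): the dealer opened cup 3, so this case is ruled out; weight (1/4)·0 = 0.
The weights sum to 1/3.
So P(the pea under cup 2 | the dealer opened cup 3) = (1/9) / (1/3) = 1/3.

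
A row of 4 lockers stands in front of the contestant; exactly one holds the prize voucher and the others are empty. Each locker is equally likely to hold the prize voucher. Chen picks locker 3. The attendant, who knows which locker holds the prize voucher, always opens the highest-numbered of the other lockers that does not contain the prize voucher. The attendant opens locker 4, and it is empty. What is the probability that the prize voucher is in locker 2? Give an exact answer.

Consider each possible location of the prize voucher in turn.
If it is in any of lockers 1, 2, and 3 (prior 1/4 each): locker 4 is the highest-numbered option available, probability 1; weight (1/4)·1 = 1/4 each.
If it is in locker 4 (prior 1/4): the attendant opened locker 4, so this case is ruled out; weight (1/4)·0 = 0.
The weights sum to 3/4.
So P(the prize voucher in locker 2 | the attendant opened locker 4) = (1/4) / (3/4) = 1/3.

1/3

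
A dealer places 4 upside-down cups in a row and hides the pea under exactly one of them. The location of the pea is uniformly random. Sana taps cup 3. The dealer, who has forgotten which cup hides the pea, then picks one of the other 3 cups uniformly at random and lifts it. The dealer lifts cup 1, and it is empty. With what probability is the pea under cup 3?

1/3

Consider each possible location of the pea in turn.
If it is under cup 1 (prior 1/4): the dealer opened cup 1, so this case is ruled out; weight (1/4)·0 = 0.
If it is under any of cups 2, 3, and 4 (prior 1/4 each): the dealer picks cup 1 with probability 1/3 regardless, and it is not the prize; weight (1/4)·(1/3) = 1/12 each.
The weights sum to 1/4.
So P(the pea under cup 3 | the dealer opened cup 1) = (1/12) / (1/4) = 1/3.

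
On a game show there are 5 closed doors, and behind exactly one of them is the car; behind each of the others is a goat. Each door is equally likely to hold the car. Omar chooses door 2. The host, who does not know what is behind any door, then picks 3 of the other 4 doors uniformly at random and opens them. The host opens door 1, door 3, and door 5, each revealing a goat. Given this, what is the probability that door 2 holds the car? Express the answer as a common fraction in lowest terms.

1/2

Condition on the true location of the car.
If it is behind any of doors 1, 3, and 5 (prior 1/5 each): that door was opened and seen not to hold the prize — ruled out; weight (1/5)·0 = 0 each.
If it is behind either of doors 2 and 4 (prior 1/5 each): the host picks exactly this set with probability 1/4 regardless, and none is the prize; weight (1/5)·(1/4) = 1/20 each.
The weights sum to 1/10.
So P(the car behind door 2 | the host opened door 1, door 3, and door 5) = (1/20) / (1/10) = 1/2.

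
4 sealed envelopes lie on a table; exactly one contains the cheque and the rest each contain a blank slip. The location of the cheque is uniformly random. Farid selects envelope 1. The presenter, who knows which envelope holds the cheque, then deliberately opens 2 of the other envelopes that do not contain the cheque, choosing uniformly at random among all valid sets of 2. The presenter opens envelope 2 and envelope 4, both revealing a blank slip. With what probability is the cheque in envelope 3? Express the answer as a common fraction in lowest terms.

Apply Bayes' rule, conditioning on where the cheque actually is.
If it is in envelope 1 (prior 1/4): the presenter has 3 equally likely choices, so probability 1/3; weight (1/4)·(1/3) = 1/12.
If it is in either of envelopes 2 and 4 (prior 1/4 each): that envelope was opened and seen not to hold the prize — ruled out; weight (1/4)·0 = 0 each.
If it is in envelope 3 (prior 1/4): the presenter has no choice, probability 1; weight (1/4)·1 = 1/4.
The weights sum to 1/3.
So P(the cheque in envelope 3 | the presenter opened envelope 2 and envelope 4) = (1/4) / (1/3) = 3/4.

3/4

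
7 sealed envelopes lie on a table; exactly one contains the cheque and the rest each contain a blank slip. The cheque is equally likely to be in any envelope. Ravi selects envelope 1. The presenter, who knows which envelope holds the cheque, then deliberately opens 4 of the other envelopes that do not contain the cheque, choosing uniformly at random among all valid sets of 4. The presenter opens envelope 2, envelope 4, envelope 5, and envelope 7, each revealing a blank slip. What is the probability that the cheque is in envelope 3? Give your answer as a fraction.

Consider each possible location of the cheque in turn.
If it is in envelope 1 (prior 1/7): the presenter has 15 equally likely choices, so probability 1/15; weight (1/7)·(1/15) = 1/105.
If it is in any of envelopes 2, 4, 5, and 7 (prior 1/7 each): that envelope was opened and seen not to hold the prize — ruled out; weight (1/7)·0 = 0 each.
If it is in either of envelopes 3 and 6 (prior 1/7 each): the presenter has 5 equally likely choices, so probability 1/5; weight (1/7)·(1/5) = 1/35 each.
The weights sum to 1/15.
So P(the cheque in envelope 3 | the presenter opened envelope 2, envelope 4, envelope 5, and envelope 7) = (1/35) / (1/15) = 3/7.

3/7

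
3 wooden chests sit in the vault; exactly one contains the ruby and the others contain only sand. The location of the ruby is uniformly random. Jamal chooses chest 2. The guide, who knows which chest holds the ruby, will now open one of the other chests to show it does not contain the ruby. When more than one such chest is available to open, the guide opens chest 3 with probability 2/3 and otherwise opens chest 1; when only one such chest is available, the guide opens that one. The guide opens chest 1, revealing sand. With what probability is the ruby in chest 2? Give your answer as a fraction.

Condition on the true location of the ruby.
If it is in chest 1 (prior 1/3): the guide opened chest 1, so this case is ruled out; weight (1/3)·0 = 0.
If it is in chest 2 (prior 1/3): chest 3 is available but not opened, probability 1/3; weight (1/3)·(1/3) = 1/9.
If it is in chest 3 (prior 1/3): only chest 1 is available, probability 1; weight (1/3)·1 = 1/3.
The weights sum to 4/9.
So P(the ruby in chest 2 | the guide opened chest 1) = (1/9) / (4/9) = 1/4.

1/4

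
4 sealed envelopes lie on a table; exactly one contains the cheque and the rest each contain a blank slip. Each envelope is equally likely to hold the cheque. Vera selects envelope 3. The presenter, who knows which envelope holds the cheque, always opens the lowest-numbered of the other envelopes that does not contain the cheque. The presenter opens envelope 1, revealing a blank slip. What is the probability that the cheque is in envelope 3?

1/3

Condition on the true location of the cheque.
If it is in envelope 1 (prior 1/4): the presenter opened envelope 1, so this case is ruled out; weight (1/4)·0 = 0.
If it is in any of envelopes 2, 3, and 4 (prior 1/4 each): envelope 1 is the lowest-numbered option available, probability 1; weight (1/4)·1 = 1/4 each.
The weights sum to 3/4.
So P(the cheque in envelope 3 | the presenter opened envelope 1) = (1/4) / (3/4) = 1/3.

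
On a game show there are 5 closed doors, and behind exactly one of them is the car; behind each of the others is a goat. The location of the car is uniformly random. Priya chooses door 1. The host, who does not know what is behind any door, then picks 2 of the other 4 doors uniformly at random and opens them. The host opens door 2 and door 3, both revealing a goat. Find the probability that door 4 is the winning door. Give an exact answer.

Apply Bayes' rule, conditioning on where the car actually is.
If it is behind any of doors 1, 4, and 5 (prior 1/5 each): the host picks exactly this set with probability 1/6 regardless, and none is the prize; weight (1/5)·(1/6) = 1/30 each.
If it is behind either of doors 2 and 3 (prior 1/5 each): that door was opened and seen not to hold the prize — ruled out; weight (1/5)·0 = 0 each.
The weights sum to 1/10.
So P(the car behind door 4 | the host opened door 2 and door 3) = (1/30) / (1/10) = 1/3.

1/3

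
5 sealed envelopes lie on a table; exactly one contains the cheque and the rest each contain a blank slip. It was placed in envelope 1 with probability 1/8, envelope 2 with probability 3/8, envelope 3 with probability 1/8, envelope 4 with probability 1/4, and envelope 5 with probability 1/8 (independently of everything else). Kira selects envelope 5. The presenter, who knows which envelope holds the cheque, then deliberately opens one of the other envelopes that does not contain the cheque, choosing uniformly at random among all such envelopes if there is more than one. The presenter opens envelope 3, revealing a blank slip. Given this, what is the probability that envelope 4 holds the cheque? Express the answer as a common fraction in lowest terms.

8/27

Condition on the true location of the cheque.
If it is in envelope 1 (prior 1/8): the presenter has 3 equally likely choices, so probability 1/3; weight (1/8)·(1/3) = 1/24.
If it is in envelope 2 (prior 3/8): the presenter has 3 equally likely choices, so probability 1/3; weight (3/8)·(1/3) = 1/8.
If it is in envelope 3 (prior 1/8): the presenter opened envelope 3, so this case is ruled out; weight (1/8)·0 = 0.
If it is in envelope 4 (prior 1/4): the presenter has 3 equally likely choices, so probability 1/3; weight (1/4)·(1/3) = 1/12.
If it is in envelope 5 (prior 1/8): the presenter has 4 equally likely choices, so probability 1/4; weight (1/8)·(1/4) = 1/32.
The weights sum to 9/32.
So P(the cheque in envelope 4 | the presenter opened envelope 3) = (1/12) / (9/32) = 8/27.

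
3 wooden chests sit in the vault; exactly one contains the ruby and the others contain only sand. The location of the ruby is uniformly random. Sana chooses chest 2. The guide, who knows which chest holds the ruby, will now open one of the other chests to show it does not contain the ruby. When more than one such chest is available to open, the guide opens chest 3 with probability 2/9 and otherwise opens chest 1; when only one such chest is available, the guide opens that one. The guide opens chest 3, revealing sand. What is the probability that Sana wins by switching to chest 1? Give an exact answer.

9/11

Apply Bayes' rule, conditioning on where the ruby actually is.
If it is in chest 1 (prior 1/3): only chest 3 is available, probability 1; weight (1/3)·1 = 1/3.
If it is in chest 2 (prior 1/3): chest 3 is available, opened with probability 2/9; weight (1/3)·(2/9) = 2/27.
If it is in chest 3 (prior 1/3): the guide opened chest 3, so this case is ruled out; weight (1/3)·0 = 0.
The weights sum to 11/27.
So P(the ruby in chest 1 | the guide opened chest 3) = (1/3) / (11/27) = 9/11.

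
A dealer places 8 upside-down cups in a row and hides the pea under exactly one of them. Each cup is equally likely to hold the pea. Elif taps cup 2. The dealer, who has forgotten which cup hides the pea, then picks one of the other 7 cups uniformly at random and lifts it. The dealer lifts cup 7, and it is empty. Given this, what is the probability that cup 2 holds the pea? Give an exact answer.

1/7

Apply Bayes' rule, conditioning on where the pea actually is.
If it is under any of cups 1, 2, 3, 4, 5, 6, and 8 (prior 1/8 each): the dealer picks cup 7 with probability 1/7 regardless, and it is not the prize; weight (1/8)·(1/7) = 1/56 each.
If it is under cup 7 (prior 1/8): the dealer opened cup 7, so this case is ruled out; weight (1/8)·0 = 0.
The weights sum to 1/8.
So P(the pea under cup 2 | the dealer opened cup 7) = (1/56) / (1/8) = 1/7.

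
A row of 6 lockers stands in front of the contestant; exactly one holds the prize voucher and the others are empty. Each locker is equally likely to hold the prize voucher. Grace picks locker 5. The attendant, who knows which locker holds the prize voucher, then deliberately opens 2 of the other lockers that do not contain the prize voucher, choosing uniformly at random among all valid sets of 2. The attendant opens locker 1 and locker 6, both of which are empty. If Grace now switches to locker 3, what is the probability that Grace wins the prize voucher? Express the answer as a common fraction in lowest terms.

5/18

Consider each possible location of the prize voucher in turn.
If it is in either of lockers 1 and 6 (prior 1/6 each): that locker was opened and seen not to hold the prize — ruled out; weight (1/6)·0 = 0 each.
If it is in any of lockers 2, 3, and 4 (prior 1/6 each): the attendant has 6 equally likely choices, so probability 1/6; weight (1/6)·(1/6) = 1/36 each.
If it is in locker 5 (prior 1/6): the attendant has 10 equally likely choices, so probability 1/10; weight (1/6)·(1/10) = 1/60.
The weights sum to 1/10.
So P(the prize voucher in locker 3 | the attendant opened locker 1 and locker 6) = (1/36) / (1/10) = 5/18.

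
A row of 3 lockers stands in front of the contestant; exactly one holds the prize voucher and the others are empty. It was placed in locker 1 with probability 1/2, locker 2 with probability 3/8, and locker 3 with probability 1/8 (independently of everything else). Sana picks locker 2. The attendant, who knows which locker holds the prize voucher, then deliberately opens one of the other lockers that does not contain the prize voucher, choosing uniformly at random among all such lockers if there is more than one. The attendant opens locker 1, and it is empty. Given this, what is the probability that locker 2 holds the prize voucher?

Consider each possible location of the prize voucher in turn.
If it is in locker 1 (prior 1/2): the attendant opened locker 1, so this case is ruled out; weight (1/2)·0 = 0.
If it is in locker 2 (prior 3/8): the attendant has 2 equally likely choices, so probability 1/2; weight (3/8)·(1/2) = 3/16.
If it is in locker 3 (prior 1/8): the attendant has no choice, probability 1; weight (1/8)·1 = 1/8.
The weights sum to 5/16.
So P(the prize voucher in locker 2 | the attendant opened locker 1) = (3/16) / (5/16) = 3/5.

3/5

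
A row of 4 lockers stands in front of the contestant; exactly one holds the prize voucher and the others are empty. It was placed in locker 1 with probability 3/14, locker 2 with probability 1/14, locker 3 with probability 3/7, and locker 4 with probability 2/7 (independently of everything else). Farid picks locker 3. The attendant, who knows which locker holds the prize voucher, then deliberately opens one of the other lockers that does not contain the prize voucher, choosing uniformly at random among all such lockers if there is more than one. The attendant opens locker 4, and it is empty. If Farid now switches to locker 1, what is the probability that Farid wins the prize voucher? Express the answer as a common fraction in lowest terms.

3/8

Consider each possible location of the prize voucher in turn.
If it is in locker 1 (prior 3/14): the attendant has 2 equally likely choices, so probability 1/2; weight (3/14)·(1/2) = 3/28.
If it is in locker 2 (prior 1/14): the attendant has 2 equally likely choices, so probability 1/2; weight (1/14)·(1/2) = 1/28.
If it is in locker 3 (prior 3/7): the attendant has 3 equally likely choices, so probability 1/3; weight (3/7)·(1/3) = 1/7.
If it is in locker 4 (prior 2/7): the attendant opened locker 4, so this case is ruled out; weight (2/7)·0 = 0.
The weights sum to 2/7.
So P(the prize voucher in locker 1 | the attendant opened locker 4) = (3/28) / (2/7) = 3/8.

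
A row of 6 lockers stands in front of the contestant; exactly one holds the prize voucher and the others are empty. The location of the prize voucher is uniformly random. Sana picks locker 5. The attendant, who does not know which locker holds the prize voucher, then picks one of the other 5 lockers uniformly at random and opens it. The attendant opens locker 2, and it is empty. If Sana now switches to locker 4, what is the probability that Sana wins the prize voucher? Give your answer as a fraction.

1/5

Consider each possible location of the prize voucher in turn.
If it is in any of lockers 1, 3, 4, 5, and 6 (prior 1/6 each): the attendant picks locker 2 with probability 1/5 regardless, and it is not the prize; weight (1/6)·(1/5) = 1/30 each.
If it is in locker 2 (prior 1/6): the attendant opened locker 2, so this case is ruled out; weight (1/6)·0 = 0.
The weights sum to 1/6.
So P(the prize voucher in locker 4 | the attendant opened locker 2) = (1/30) / (1/6) = 1/5.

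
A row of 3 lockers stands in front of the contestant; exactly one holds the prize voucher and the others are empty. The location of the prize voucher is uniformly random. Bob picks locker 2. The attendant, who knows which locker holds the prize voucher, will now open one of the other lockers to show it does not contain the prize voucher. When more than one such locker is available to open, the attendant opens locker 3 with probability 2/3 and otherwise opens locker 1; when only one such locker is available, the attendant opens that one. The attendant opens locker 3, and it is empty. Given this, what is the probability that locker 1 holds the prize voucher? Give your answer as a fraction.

Condition on the true location of the prize voucher.
If it is in locker 1 (prior 1/3): only locker 3 is available, probability 1; weight (1/3)·1 = 1/3.
If it is in locker 2 (prior 1/3): locker 3 is available, opened with probability 2/3; weight (1/3)·(2/3) = 2/9.
If it is in locker 3 (prior 1/3): the attendant opened locker 3, so this case is ruled out; weight (1/3)·0 = 0.
The weights sum to 5/9.
So P(the prize voucher in locker 1 | the attendant opened locker 3) = (1/3) / (5/9) = 3/5.

3/5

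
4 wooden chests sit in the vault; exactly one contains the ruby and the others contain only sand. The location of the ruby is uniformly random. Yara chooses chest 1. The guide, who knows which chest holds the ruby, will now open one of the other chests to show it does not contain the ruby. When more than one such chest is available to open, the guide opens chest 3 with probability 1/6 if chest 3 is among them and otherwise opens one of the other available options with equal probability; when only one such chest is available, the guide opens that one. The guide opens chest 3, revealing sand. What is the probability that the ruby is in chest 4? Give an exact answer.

Consider each possible location of the ruby in turn.
If it is in any of chests 1, 2, and 4 (prior 1/4 each): chest 3 is available, opened with probability 1/6; weight (1/4)·(1/6) = 1/24 each.
If it is in chest 3 (prior 1/4): the guide opened chest 3, so this case is ruled out; weight (1/4)·0 = 0.
The weights sum to 1/8.
So P(the ruby in chest 4 | the guide opened chest 3) = (1/24) / (1/8) = 1/3.

1/3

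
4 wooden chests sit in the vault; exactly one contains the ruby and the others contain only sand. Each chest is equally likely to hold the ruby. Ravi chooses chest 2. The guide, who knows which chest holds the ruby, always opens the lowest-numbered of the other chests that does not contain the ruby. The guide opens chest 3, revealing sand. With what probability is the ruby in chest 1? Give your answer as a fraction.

Condition on the true location of the ruby.
If it is in chest 1 (prior 1/4): chest 3 is the lowest-numbered option available, probability 1; weight (1/4)·1 = 1/4.
If it is in either of chests 2 and 4 (prior 1/4 each): the guide would have opened chest 1 instead, probability 0; weight (1/4)·0 = 0 each.
If it is in chest 3 (prior 1/4): the guide opened chest 3, so this case is ruled out; weight (1/4)·0 = 0.
The weights sum to 1/4.
So P(the ruby in chest 1 | the guide opened chest 3) = (1/4) / (1/4) = 1.

1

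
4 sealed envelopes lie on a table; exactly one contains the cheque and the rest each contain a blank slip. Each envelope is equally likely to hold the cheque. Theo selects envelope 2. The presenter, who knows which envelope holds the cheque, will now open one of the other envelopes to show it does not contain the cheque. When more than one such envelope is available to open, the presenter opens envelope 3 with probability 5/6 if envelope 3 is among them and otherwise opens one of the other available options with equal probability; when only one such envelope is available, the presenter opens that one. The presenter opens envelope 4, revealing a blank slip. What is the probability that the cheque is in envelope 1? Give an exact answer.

2/9

Consider each possible location of the cheque in turn.
If it is in envelope 1 (prior 1/4): envelope 3 is available but not opened, probability 1/6; weight (1/4)·(1/6) = 1/24.
If it is in envelope 2 (prior 1/4): envelope 3 is available but not opened; envelope 4 gets probability (1 − 5/6)/2 = 1/12; weight (1/4)·(1/12) = 1/48.
If it is in envelope 3 (prior 1/4): envelope 3 holds the prize so is unavailable; the presenter chooses uniformly among the 2 others, probability 1/2; weight (1/4)·(1/2) = 1/8.
If it is in envelope 4 (prior 1/4): the presenter opened envelope 4, so this case is ruled out; weight (1/4)·0 = 0.
The weights sum to 3/16.
So P(the cheque in envelope 1 | the presenter opened envelope 4) = (1/24) / (3/16) = 2/9.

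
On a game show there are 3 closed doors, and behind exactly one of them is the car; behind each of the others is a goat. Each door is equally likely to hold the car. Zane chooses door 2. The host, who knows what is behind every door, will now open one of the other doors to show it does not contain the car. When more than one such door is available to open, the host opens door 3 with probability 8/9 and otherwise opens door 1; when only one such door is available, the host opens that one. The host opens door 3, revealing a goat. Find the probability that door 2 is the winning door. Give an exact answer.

8/17

Condition on the true location of the car.
If it is behind door 1 (prior 1/3): only door 3 is available, probability 1; weight (1/3)·1 = 1/3.
If it is behind door 2 (prior 1/3): door 3 is available, opened with probability 8/9; weight (1/3)·(8/9) = 8/27.
If it is behind door 3 (prior 1/3): the host opened door 3, so this case is ruled out; weight (1/3)·0 = 0.
The weights sum to 17/27.
So P(the car behind door 2 | the host opened door 3) = (8/27) / (17/27) = 8/17.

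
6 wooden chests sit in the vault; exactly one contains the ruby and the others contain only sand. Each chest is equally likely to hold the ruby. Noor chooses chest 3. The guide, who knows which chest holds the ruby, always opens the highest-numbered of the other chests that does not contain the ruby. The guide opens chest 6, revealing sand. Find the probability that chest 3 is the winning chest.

1/5

Condition on the true location of the ruby.
If it is in any of chests 1, 2, 3, 4, and 5 (prior 1/6 each): chest 6 is the highest-numbered option available, probability 1; weight (1/6)·1 = 1/6 each.
If it is in chest 6 (prior 1/6): the guide opened chest 6, so this case is ruled out; weight (1/6)·0 = 0.
The weights sum to 5/6.
So P(the ruby in chest 3 | the guide opened chest 6) = (1/6) / (5/6) = 1/5.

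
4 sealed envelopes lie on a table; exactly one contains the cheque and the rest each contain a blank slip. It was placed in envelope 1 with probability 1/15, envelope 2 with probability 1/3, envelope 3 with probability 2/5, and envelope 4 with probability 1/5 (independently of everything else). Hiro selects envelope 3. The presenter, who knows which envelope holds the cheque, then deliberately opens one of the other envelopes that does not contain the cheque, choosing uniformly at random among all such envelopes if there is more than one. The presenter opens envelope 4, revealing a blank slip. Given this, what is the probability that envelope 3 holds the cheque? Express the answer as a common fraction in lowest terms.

Consider each possible location of the cheque in turn.
If it is in envelope 1 (prior 1/15): the presenter has 2 equally likely choices, so probability 1/2; weight (1/15)·(1/2) = 1/30.
If it is in envelope 2 (prior 1/3): the presenter has 2 equally likely choices, so probability 1/2; weight (1/3)·(1/2) = 1/6.
If it is in envelope 3 (prior 2/5): the presenter has 3 equally likely choices, so probability 1/3; weight (2/5)·(1/3) = 2/15.
If it is in envelope 4 (prior 1/5): the presenter opened envelope 4, so this case is ruled out; weight (1/5)·0 = 0.
The weights sum to 1/3.
So P(the cheque in envelope 3 | the presenter opened envelope 4) = (2/15) / (1/3) = 2/5.

2/5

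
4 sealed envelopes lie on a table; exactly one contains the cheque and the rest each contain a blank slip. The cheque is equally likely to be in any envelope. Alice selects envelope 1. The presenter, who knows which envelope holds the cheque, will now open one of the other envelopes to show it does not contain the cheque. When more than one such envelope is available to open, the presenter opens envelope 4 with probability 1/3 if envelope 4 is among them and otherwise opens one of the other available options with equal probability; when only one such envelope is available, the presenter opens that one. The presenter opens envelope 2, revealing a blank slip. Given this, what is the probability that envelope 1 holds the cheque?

Condition on the true location of the cheque.
If it is in envelope 1 (prior 1/4): envelope 4 is available but not opened; envelope 2 gets probability (1 − 1/3)/2 = 1/3; weight (1/4)·(1/3) = 1/12.
If it is in envelope 2 (prior 1/4): the presenter opened envelope 2, so this case is ruled out; weight (1/4)·0 = 0.
If it is in envelope 3 (prior 1/4): envelope 4 is available but not opened, probability 2/3; weight (1/4)·(2/3) = 1/6.
If it is in envelope 4 (prior 1/4): envelope 4 holds the prize so is unavailable; the presenter chooses uniformly among the 2 others, probability 1/2; weight (1/4)·(1/2) = 1/8.
The weights sum to 3/8.
So P(the cheque in envelope 1 | the presenter opened envelope 2) = (1/12) / (3/8) = 2/9.

2/9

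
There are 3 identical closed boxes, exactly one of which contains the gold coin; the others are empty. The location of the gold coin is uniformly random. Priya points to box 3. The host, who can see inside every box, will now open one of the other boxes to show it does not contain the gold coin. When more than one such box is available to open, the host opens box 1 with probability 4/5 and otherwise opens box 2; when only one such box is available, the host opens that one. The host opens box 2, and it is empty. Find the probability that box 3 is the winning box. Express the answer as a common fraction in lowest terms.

1/6

Apply Bayes' rule, conditioning on where the gold coin actually is.
If it is in box 1 (prior 1/3): only box 2 is available, probability 1; weight (1/3)·1 = 1/3.
If it is in box 2 (prior 1/3): the host opened box 2, so this case is ruled out; weight (1/3)·0 = 0.
If it is in box 3 (prior 1/3): box 1 is available but not opened, probability 1/5; weight (1/3)·(1/5) = 1/15.
The weights sum to 2/5.
So P(the gold coin in box 3 | the host opened box 2) = (1/15) / (2/5) = 1/6.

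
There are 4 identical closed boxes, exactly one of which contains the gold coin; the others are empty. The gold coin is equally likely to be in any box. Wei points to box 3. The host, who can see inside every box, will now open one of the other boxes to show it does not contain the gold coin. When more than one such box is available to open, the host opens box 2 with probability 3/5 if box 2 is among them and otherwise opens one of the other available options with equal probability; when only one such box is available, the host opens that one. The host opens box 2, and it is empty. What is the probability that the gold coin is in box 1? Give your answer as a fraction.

1/3

Consider each possible location of the gold coin in turn.
If it is in any of boxes 1, 3, and 4 (prior 1/4 each): box 2 is available, opened with probability 3/5; weight (1/4)·(3/5) = 3/20 each.
If it is in box 2 (prior 1/4): the host opened box 2, so this case is ruled out; weight (1/4)·0 = 0.
The weights sum to 9/20.
So P(the gold coin in box 1 | the host opened box 2) = (3/20) / (9/20) = 1/3.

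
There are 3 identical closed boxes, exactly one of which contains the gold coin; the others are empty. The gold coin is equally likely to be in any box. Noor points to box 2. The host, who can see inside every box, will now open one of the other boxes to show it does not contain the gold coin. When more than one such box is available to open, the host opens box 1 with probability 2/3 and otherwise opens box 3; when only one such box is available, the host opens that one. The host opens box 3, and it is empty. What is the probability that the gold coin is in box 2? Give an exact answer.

1/4

Consider each possible location of the gold coin in turn.
If it is in box 1 (prior 1/3): only box 3 is available, probability 1; weight (1/3)·1 = 1/3.
If it is in box 2 (prior 1/3): box 1 is available but not opened, probability 1/3; weight (1/3)·(1/3) = 1/9.
If it is in box 3 (prior 1/3): the host opened box 3, so this case is ruled out; weight (1/3)·0 = 0.
The weights sum to 4/9.
So P(the gold coin in box 2 | the host opened box 3) = (1/9) / (4/9) = 1/4.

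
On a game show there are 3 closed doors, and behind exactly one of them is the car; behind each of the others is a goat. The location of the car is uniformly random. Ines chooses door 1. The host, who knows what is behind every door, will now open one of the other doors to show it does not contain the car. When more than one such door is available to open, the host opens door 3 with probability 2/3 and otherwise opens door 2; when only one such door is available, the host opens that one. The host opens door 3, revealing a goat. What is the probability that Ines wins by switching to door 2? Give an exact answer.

Condition on the true location of the car.
If it is behind door 1 (prior 1/3): door 3 is available, opened with probability 2/3; weight (1/3)·(2/3) = 2/9.
If it is behind door 2 (prior 1/3): only door 3 is available, probability 1; weight (1/3)·1 = 1/3.
If it is behind door 3 (prior 1/3): the host opened door 3, so this case is ruled out; weight (1/3)·0 = 0.
The weights sum to 5/9.
So P(the car behind door 2 | the host opened door 3) = (1/3) / (5/9) = 3/5.

3/5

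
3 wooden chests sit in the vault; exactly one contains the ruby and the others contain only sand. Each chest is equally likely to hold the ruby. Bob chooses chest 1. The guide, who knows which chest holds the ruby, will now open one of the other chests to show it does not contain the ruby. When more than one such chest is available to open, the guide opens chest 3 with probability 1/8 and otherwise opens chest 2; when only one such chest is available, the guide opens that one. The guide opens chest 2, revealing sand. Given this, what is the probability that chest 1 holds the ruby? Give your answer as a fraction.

7/15

Consider each possible location of the ruby in turn.
If it is in chest 1 (prior 1/3): chest 3 is available but not opened, probability 7/8; weight (1/3)·(7/8) = 7/24.
If it is in chest 2 (prior 1/3): the guide opened chest 2, so this case is ruled out; weight (1/3)·0 = 0.
If it is in chest 3 (prior 1/3): only chest 2 is available, probability 1; weight (1/3)·1 = 1/3.
The weights sum to 5/8.
So P(the ruby in chest 1 | the guide opened chest 2) = (7/24) / (5/8) = 7/15.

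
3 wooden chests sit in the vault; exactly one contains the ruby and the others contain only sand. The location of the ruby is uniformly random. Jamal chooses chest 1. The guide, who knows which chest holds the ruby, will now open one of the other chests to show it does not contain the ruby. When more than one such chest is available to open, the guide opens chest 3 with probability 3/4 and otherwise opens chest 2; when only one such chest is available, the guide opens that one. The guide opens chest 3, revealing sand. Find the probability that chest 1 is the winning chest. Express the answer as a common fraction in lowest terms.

3/7

Consider each possible location of the ruby in turn.
If it is in chest 1 (prior 1/3): chest 3 is available, opened with probability 3/4; weight (1/3)·(3/4) = 1/4.
If it is in chest 2 (prior 1/3): only chest 3 is available, probability 1; weight (1/3)·1 = 1/3.
If it is in chest 3 (prior 1/3): the guide opened chest 3, so this case is ruled out; weight (1/3)·0 = 0.
The weights sum to 7/12.
So P(the ruby in chest 1 | the guide opened chest 3) = (1/4) / (7/12) = 3/7.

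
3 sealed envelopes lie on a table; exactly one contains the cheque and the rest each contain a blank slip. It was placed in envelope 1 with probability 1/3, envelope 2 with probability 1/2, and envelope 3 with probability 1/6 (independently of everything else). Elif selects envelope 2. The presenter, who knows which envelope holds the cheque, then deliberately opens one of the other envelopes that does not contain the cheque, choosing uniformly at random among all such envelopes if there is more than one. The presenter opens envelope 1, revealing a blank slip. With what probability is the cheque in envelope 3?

2/5

Condition on the true location of the cheque.
If it is in envelope 1 (prior 1/3): the presenter opened envelope 1, so this case is ruled out; weight (1/3)·0 = 0.
If it is in envelope 2 (prior 1/2): the presenter has 2 equally likely choices, so probability 1/2; weight (1/2)·(1/2) = 1/4.
If it is in envelope 3 (prior 1/6): the presenter has no choice, probability 1; weight (1/6)·1 = 1/6.
The weights sum to 5/12.
So P(the cheque in envelope 3 | the presenter opened envelope 1) = (1/6) / (5/12) = 2/5.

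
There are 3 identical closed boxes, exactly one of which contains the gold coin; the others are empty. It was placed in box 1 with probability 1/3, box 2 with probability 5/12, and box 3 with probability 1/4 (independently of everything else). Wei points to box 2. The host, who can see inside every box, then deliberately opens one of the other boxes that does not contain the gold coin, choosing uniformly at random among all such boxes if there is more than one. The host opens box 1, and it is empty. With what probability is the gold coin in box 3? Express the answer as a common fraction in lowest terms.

6/11

Condition on the true location of the gold coin.
If it is in box 1 (prior 1/3): the host opened box 1, so this case is ruled out; weight (1/3)·0 = 0.
If it is in box 2 (prior 5/12): the host has 2 equally likely choices, so probability 1/2; weight (5/12)·(1/2) = 5/24.
If it is in box 3 (prior 1/4): the host has no choice, probability 1; weight (1/4)·1 = 1/4.
The weights sum to 11/24.
So P(the gold coin in box 3 | the host opened box 1) = (1/4) / (11/24) = 6/11.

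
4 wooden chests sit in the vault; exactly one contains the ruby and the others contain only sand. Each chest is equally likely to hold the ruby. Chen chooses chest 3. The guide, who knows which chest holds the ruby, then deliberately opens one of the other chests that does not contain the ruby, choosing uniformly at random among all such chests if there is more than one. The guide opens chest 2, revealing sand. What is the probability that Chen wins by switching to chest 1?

3/8

Consider each possible location of the ruby in turn.
If it is in either of chests 1 and 4 (prior 1/4 each): the guide has 2 equally likely choices, so probability 1/2; weight (1/4)·(1/2) = 1/8 each.
If it is in chest 2 (prior 1/4): the guide opened chest 2, so this case is ruled out; weight (1/4)·0 = 0.
If it is in chest 3 (prior 1/4): the guide has 3 equally likely choices, so probability 1/3; weight (1/4)·(1/3) = 1/12.
The weights sum to 1/3.
So P(the ruby in chest 1 | the guide opened chest 2) = (1/8) / (1/3) = 3/8.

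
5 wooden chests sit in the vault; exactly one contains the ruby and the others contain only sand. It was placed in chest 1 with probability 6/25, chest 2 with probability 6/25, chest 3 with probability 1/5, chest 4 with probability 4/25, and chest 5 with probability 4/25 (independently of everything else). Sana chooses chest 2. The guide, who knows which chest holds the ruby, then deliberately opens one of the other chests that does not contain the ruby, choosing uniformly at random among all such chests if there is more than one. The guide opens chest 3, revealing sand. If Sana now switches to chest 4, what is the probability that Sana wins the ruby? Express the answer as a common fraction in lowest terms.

Apply Bayes' rule, conditioning on where the ruby actually is.
If it is in chest 1 (prior 6/25): the guide has 3 equally likely choices, so probability 1/3; weight (6/25)·(1/3) = 2/25.
If it is in chest 2 (prior 6/25): the guide has 4 equally likely choices, so probability 1/4; weight (6/25)·(1/4) = 3/50.
If it is in chest 3 (prior 1/5): the guide opened chest 3, so this case is ruled out; weight (1/5)·0 = 0.
If it is in either of chests 4 and 5 (prior 4/25 each): the guide has 3 equally likely choices, so probability 1/3; weight (4/25)·(1/3) = 4/75 each.
The weights sum to 37/150.
So P(the ruby in chest 4 | the guide opened chest 3) = (4/75) / (37/150) = 8/37.

8/37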